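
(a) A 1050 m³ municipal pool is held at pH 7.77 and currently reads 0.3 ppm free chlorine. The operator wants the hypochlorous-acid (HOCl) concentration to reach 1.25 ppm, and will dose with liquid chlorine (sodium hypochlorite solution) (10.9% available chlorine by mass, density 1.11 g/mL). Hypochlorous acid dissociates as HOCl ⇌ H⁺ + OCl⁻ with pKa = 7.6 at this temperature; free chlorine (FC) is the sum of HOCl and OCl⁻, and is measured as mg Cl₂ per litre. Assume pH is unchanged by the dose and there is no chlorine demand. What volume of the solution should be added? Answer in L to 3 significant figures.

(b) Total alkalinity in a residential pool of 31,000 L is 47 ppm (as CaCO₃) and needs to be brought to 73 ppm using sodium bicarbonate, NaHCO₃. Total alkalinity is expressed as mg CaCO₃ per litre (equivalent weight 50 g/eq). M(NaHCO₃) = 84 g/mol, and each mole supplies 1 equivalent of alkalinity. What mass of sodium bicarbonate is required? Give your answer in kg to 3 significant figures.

(a) 24.3 L; (b) 1.35 kg

(a) Volume: 1050 m³ = 1,050,000 L.
(a) [OCl⁻]/[HOCl] = 10^(pH − pKa) = 10^(7.77 − 7.6) = 1.479; fraction as HOCl = 1/(1 + 1.479) = 0.4034.
(a) Free chlorine required for 1.25 ppm HOCl: 1.25 / 0.4034 = 3.099 ppm.
(a) FC to add: 3.099 − 0.3 = 2.799 mg/L as Cl₂.
(a) Cl₂ equivalent: 2.799 mg/L × 1,050,000 L = 2939 g.
(a) Product at 10.9% available Cl: 2939 / 0.109 = 26,960 g.
(a) Volume: 26,960 g ÷ 1.11 g/mL = 24,290 mL.

(b) Alkalinity to add: (73 − 47) = 26 mg/L as CaCO₃ × 31,000 L = 806 g as CaCO₃.
(b) Equivalents: 806 g ÷ 50 g/eq = 16.12 eq.
(b) NaHCO₃ supplies 1 eq per mole → 16.12 mol.
(b) Mass: 16.12 mol × 84 g/mol = 1354 g.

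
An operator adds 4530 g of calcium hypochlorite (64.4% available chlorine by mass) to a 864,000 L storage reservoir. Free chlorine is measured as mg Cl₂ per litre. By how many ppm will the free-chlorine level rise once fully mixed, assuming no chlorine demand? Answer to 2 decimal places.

Available chlorine delivered: 4530 g × 0.644 = 2917 g as Cl₂.
Concentration rise: 2917 g / 864,000 L = 3.377 mg/L = 3.38 ppm.

3.38 ppm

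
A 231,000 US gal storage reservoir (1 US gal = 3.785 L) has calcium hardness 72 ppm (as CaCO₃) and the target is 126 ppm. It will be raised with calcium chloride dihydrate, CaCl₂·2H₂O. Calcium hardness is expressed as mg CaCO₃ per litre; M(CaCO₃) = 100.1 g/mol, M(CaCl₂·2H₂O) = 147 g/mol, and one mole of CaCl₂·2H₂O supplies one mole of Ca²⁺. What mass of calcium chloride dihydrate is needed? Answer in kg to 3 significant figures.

69.3 kg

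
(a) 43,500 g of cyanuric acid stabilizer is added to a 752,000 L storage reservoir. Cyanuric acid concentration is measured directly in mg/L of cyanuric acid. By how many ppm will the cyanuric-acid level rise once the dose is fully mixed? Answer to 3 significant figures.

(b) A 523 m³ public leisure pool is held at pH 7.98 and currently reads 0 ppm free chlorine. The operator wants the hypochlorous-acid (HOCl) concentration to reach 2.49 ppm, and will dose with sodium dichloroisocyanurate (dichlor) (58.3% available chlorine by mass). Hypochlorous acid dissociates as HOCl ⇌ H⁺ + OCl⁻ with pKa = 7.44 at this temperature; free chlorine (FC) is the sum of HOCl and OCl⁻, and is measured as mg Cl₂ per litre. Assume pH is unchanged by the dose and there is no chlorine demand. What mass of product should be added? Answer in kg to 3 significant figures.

(a) 57.8 ppm; (b) 9.98 kg

(a) Rise: 43,500 g / 752,000 L × 1000 = 57.85 mg/L.

(b) Volume: 523 m³ = 523,000 L.
(b) [OCl⁻]/[HOCl] = 10^(pH − pKa) = 10^(7.98 − 7.44) = 3.467; fraction as HOCl = 1/(1 + 3.467) = 0.2238.
(b) Free chlorine required for 2.49 ppm HOCl: 2.49 / 0.2238 = 11.12 ppm.
(b) FC to add: 11.12 − 0 = 11.12 mg/L as Cl₂.
(b) Cl₂ equivalent: 11.12 mg/L × 523,000 L = 5818 g.
(b) Product at 58.3% available Cl: 5818 / 0.583 = 9979 g.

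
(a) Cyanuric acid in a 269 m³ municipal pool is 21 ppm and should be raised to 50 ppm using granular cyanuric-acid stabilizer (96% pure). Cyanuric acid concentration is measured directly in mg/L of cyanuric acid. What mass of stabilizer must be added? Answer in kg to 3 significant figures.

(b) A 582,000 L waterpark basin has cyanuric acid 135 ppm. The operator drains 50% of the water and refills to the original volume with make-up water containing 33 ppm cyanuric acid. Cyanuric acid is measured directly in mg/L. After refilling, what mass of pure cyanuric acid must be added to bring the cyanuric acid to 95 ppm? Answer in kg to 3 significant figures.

(a) Volume: 269 m³ = 269,000 L.
(a) CYA to add: (50 − 21) = 29 mg/L × 269,000 L = 7801 g cyanuric acid.
(a) At 96% purity: 7801 / 0.96 = 8126 g product.

(b) After draining 50% and refilling: 135 × 0.50 + 33 × 0.50 = 84 ppm.
(b) Deficit to target: 95 − 84 = 11 mg/L.
(b) Mass: 11 mg/L × 582,000 L = 6402 g cyanuric acid.

(a) 8.13 kg; (b) 6.40 kg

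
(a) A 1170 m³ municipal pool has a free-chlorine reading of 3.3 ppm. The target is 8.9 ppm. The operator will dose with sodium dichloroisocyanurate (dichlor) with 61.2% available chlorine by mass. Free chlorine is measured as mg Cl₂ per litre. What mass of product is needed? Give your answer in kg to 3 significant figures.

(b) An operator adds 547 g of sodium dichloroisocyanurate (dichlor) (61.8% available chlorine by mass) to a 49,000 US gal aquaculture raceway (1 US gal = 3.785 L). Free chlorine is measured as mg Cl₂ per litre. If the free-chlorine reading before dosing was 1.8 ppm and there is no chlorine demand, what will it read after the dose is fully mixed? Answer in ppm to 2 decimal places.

(a) 10.7 kg; (b) 3.62 ppm

(a) Volume: 1170 m³ = 1,170,000 L.
(a) Chlorine deficit: 8.9 − 3.3 = 5.6 ppm = 5.6 mg/L as Cl₂.
(a) Cl₂ equivalent needed: 5.6 mg/L × 1,170,000 L = 6,552,000 mg = 6552 g.
(a) Product at 61.2% available chlorine: 6552 / 0.612 = 10,710 g.

(b) Volume: 49,000 US gal × 3.785 L/gal = 185,465 L.
(b) Available chlorine delivered: 547 g × 0.618 = 338 g as Cl₂.
(b) Concentration rise: 338 g / 185,465 L = 1.823 mg/L = 1.82 ppm.
(b) Final FC: 1.8 + 1.82 = 3.62 ppm.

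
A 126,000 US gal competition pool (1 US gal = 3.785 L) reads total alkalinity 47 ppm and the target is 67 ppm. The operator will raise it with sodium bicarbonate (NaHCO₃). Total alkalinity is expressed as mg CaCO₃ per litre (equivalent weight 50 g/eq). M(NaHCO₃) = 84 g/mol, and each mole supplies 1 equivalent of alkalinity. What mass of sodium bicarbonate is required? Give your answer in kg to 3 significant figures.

Volume: 126,000 US gal × 3.785 L/gal = 476,910 L.
Alkalinity to add: (67 − 47) = 20 mg/L as CaCO₃ × 476,910 L = 9538 g as CaCO₃.
Equivalents: 9538 g ÷ 50 g/eq = 190.8 eq.
NaHCO₃ supplies 1 eq per mole → 190.8 mol.
Mass: 190.8 mol × 84 g/mol = 16,020 g.

16.0 kg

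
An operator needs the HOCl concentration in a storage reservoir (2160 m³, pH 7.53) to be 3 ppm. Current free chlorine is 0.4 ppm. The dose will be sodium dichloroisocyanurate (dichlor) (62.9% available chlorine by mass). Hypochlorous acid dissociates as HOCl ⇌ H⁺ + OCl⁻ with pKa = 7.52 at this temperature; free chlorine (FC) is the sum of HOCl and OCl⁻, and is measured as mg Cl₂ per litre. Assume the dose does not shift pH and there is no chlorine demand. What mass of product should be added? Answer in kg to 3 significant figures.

Volume: 2160 m³ = 2,160,000 L.
[OCl⁻]/[HOCl] = 10^(pH − pKa) = 10^(7.53 − 7.52) = 1.023; fraction as HOCl = 1/(1 + 1.023) = 0.4942.
Free chlorine required for 3 ppm HOCl: 3 / 0.4942 = 6.07 ppm.
FC to add: 6.07 − 0.4 = 5.67 mg/L as Cl₂.
Cl₂ equivalent: 5.67 mg/L × 2,160,000 L = 12,250 g.
Product at 62.9% available Cl: 12,250 / 0.629 = 19,470 g.

19.5 kg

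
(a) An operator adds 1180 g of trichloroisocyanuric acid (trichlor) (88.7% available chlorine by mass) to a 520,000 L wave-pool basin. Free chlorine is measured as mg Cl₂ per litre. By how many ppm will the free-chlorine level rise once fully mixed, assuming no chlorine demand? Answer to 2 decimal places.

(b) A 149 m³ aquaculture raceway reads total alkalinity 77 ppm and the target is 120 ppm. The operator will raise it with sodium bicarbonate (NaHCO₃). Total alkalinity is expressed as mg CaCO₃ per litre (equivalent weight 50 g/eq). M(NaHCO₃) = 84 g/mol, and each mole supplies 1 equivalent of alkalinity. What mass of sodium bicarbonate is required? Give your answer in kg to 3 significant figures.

(a) Available chlorine delivered: 1180 g × 0.887 = 1047 g as Cl₂.
(a) Concentration rise: 1047 g / 520,000 L = 2.013 mg/L = 2.01 ppm.

(b) Volume: 149 m³ = 149,000 L.
(b) Alkalinity to add: (120 − 77) = 43 mg/L as CaCO₃ × 149,000 L = 6407 g as CaCO₃.
(b) Equivalents: 6407 g ÷ 50 g/eq = 128.1 eq.
(b) NaHCO₃ supplies 1 eq per mole → 128.1 mol.
(b) Mass: 128.1 mol × 84 g/mol = 10,760 g.

(a) 2.01 ppm; (b) 10.8 kg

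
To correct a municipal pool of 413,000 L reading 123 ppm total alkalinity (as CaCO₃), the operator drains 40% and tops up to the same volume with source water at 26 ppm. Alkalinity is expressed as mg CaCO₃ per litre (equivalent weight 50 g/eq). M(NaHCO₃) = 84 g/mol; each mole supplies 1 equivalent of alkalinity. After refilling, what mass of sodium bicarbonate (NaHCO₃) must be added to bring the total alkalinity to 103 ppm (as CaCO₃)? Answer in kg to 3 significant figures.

13.0 kg

After draining 40% and refilling: 123 × 0.60 + 26 × 0.40 = 84.2 ppm.
Deficit to target: 103 − 84.2 = 18.8 mg/L.
As CaCO₃: 18.8 mg/L × 413,000 L = 7764 g; ÷ 50 g/eq ÷ 1 = 155.3 mol NaHCO₃.
Mass: 155.3 × 84 = 13,040 g.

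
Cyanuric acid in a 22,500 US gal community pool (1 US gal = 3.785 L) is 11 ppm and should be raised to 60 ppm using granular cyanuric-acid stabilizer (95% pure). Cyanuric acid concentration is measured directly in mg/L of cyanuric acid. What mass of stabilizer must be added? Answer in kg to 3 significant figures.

4.39 kg

Volume: 22,500 US gal × 3.785 L/gal = 85,162 L.
CYA to add: (60 − 11) = 49 mg/L × 85,162 L = 4173 g cyanuric acid.
At 95% purity: 4173 / 0.95 = 4393 g product.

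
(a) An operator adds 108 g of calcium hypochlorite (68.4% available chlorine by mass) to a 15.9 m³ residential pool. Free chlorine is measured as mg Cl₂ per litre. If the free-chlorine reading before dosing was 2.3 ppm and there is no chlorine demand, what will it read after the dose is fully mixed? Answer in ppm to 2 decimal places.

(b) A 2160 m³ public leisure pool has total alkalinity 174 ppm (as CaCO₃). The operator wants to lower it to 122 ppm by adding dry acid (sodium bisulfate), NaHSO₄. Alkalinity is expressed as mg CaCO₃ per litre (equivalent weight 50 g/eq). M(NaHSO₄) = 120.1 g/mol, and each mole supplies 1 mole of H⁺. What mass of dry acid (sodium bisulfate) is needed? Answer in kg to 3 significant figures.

(a) Volume: 15.9 m³ = 15,900 L.
(a) Available chlorine delivered: 108 g × 0.684 = 73.87 g as Cl₂.
(a) Concentration rise: 73.87 g / 15,900 L = 4.646 mg/L = 4.65 ppm.
(a) Final FC: 2.3 + 4.65 = 6.95 ppm.

(b) Volume: 2160 m³ = 2,160,000 L.
(b) Alkalinity to neutralize: (174 − 122) = 52 mg/L as CaCO₃ × 2,160,000 L = 112,300 g as CaCO₃.
(b) Equivalents of H⁺ required: 112,300 ÷ 50 g/eq = 2246 eq = 2246 mol NaHSO₄.
(b) Mass of NaHSO₄: 2246 × 120.1 = 269,800 g.

(a) 6.95 ppm; (b) 270 kg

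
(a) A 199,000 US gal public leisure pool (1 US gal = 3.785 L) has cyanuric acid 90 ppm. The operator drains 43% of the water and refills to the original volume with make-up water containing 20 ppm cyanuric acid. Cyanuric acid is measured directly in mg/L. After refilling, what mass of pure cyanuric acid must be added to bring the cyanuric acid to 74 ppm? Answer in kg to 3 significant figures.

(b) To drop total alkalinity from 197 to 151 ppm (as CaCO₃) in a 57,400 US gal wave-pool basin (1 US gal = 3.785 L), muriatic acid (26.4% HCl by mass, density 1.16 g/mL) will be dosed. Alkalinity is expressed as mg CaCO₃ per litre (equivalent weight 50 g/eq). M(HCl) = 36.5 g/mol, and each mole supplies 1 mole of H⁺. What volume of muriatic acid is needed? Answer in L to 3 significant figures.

(a) Volume: 199,000 US gal × 3.785 L/gal = 753,215 L.
(a) After draining 43% and refilling: 90 × 0.57 + 20 × 0.43 = 59.9 ppm.
(a) Deficit to target: 74 − 59.9 = 14.1 mg/L.
(a) Mass: 14.1 mg/L × 753,215 L = 10,620 g cyanuric acid.

(b) Volume: 57,400 US gal × 3.785 L/gal = 217,259 L.
(b) Alkalinity to neutralize: (197 − 151) = 46 mg/L as CaCO₃ × 217,259 L = 9994 g as CaCO₃.
(b) Equivalents of H⁺ required: 9994 ÷ 50 g/eq = 199.9 eq = 199.9 mol HCl.
(b) Mass of HCl: 199.9 × 36.5 = 7296 g.
(b) Mass of 26.4% solution: 7296 / 0.264 = 27,630 g.
(b) Volume: 27,630 g ÷ 1.16 g/mL = 23,820 mL.

(a) 10.6 kg; (b) 23.8 L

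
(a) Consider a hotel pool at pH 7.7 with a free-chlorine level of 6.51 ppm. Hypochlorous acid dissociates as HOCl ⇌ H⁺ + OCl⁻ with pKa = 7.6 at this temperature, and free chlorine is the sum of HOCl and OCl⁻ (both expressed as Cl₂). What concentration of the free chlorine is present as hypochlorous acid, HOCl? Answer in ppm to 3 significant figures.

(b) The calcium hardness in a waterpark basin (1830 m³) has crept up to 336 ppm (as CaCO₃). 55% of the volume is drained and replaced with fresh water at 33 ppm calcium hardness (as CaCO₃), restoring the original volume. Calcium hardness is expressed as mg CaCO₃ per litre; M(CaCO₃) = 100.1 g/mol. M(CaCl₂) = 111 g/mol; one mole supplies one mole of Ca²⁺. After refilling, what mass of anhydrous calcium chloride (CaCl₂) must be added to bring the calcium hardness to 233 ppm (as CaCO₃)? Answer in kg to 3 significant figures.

(a) [OCl⁻]/[HOCl] = 10^(pH − pKa) = 10^(7.7 − 7.6) = 10^0.10 = 1.259.
(a) Fraction as HOCl = 1 / (1 + 1.259) = 0.4427.
(a) HOCl = 0.4427 × 6.51 ppm = 2.882 ppm.

(b) Volume: 1830 m³ = 1,830,000 L.
(b) After draining 55% and refilling: 336 × 0.45 + 33 × 0.55 = 169.35 ppm.
(b) Deficit to target: 233 − 169.35 = 63.65 mg/L.
(b) As CaCO₃: 63.65 mg/L × 1,830,000 L = 116,500 g; ÷ 100.1 = 1164 mol Ca²⁺.
(b) Mass: 1164 × 111 = 129,200 g.

(a) 2.88 ppm; (b) 129 kg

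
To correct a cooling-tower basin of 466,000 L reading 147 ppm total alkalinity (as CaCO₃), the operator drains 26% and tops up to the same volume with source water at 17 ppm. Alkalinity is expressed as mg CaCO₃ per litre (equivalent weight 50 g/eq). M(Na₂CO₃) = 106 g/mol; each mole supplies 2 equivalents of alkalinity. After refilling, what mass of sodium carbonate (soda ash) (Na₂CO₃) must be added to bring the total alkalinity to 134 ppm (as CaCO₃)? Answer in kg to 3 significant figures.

After draining 26% and refilling: 147 × 0.74 + 17 × 0.26 = 113.2 ppm.
Deficit to target: 134 − 113.2 = 20.8 mg/L.
As CaCO₃: 20.8 mg/L × 466,000 L = 9693 g; ÷ 50 g/eq ÷ 2 = 96.93 mol Na₂CO₃.
Mass: 96.93 × 106 = 10,270 g.

10.3 kg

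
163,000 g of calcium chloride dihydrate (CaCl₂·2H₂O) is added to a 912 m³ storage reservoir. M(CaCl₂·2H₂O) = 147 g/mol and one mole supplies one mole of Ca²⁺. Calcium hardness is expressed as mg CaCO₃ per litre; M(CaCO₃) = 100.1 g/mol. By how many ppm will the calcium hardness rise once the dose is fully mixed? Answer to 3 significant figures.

122 ppm

Volume: 912 m³ = 912,000 L.
Moles of Ca²⁺: 163,000 g ÷ 147 g/mol = 1109 mol.
As CaCO₃: 1109 mol × 100.1 g/mol = 111,000 g.
Rise: 111,000 g / 912,000 L × 1000 = 121.7 mg/L.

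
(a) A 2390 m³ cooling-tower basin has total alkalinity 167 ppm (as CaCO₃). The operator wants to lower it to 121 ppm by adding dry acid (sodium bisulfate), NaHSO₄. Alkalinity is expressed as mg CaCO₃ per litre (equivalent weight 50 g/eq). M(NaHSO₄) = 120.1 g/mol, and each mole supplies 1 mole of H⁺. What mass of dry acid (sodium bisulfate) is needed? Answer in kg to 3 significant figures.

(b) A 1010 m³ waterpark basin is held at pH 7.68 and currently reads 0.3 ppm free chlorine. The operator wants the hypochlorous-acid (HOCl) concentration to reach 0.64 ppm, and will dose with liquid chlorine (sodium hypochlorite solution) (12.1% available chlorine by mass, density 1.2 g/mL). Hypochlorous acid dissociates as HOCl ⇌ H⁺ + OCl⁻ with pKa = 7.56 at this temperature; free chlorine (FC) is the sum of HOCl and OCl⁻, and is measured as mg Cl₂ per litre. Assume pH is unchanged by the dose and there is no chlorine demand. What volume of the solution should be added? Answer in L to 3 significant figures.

(a) 264 kg; (b) 8.23 L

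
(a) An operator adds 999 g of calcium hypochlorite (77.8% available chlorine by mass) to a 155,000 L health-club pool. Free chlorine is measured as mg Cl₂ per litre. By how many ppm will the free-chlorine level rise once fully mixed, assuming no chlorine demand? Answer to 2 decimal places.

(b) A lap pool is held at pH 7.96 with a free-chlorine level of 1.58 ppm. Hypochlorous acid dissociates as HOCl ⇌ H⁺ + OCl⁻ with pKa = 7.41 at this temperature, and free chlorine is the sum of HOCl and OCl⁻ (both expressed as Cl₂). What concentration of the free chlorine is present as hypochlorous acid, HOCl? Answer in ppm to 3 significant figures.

(a) 5.01 ppm; (b) 0.347 ppm

(a) Available chlorine delivered: 999 g × 0.778 = 777.2 g as Cl₂.
(a) Concentration rise: 777.2 g / 155,000 L = 5.014 mg/L = 5.01 ppm.

(b) [OCl⁻]/[HOCl] = 10^(pH − pKa) = 10^(7.96 − 7.41) = 10^0.55 = 3.548.
(b) Fraction as HOCl = 1 / (1 + 3.548) = 0.2199.
(b) HOCl = 0.2199 × 1.58 ppm = 0.3474 ppm.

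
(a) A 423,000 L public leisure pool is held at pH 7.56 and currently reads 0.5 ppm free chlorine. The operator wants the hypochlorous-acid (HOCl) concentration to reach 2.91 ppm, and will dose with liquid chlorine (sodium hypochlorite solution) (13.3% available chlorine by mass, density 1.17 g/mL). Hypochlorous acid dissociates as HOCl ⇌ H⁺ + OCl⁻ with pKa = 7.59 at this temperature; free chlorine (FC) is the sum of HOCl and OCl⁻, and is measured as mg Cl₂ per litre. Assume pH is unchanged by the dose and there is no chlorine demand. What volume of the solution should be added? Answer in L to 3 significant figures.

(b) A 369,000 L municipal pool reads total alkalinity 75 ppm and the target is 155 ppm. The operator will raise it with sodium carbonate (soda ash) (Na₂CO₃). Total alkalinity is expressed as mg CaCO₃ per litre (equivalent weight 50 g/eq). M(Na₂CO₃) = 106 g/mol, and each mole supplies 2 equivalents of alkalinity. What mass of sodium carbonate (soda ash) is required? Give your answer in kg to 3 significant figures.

(a) [OCl⁻]/[HOCl] = 10^(pH − pKa) = 10^(7.56 − 7.59) = 0.9333; fraction as HOCl = 1/(1 + 0.9333) = 0.5173.
(a) Free chlorine required for 2.91 ppm HOCl: 2.91 / 0.5173 = 5.626 ppm.
(a) FC to add: 5.626 − 0.5 = 5.126 mg/L as Cl₂.
(a) Cl₂ equivalent: 5.126 mg/L × 423,000 L = 2168 g.
(a) Product at 13.3% available Cl: 2168 / 0.133 = 16,300 g.
(a) Volume: 16,300 g ÷ 1.17 g/mL = 13,930 mL.

(b) Alkalinity to add: (155 − 75) = 80 mg/L as CaCO₃ × 369,000 L = 29,520 g as CaCO₃.
(b) Equivalents: 29,520 g ÷ 50 g/eq = 590.4 eq.
(b) Each mole of Na₂CO₃ supplies 2 eq, so 590.4 / 2 = 295.2 mol.
(b) Mass: 295.2 mol × 106 g/mol = 31,290 g.

(a) 13.9 L; (b) 31.3 kg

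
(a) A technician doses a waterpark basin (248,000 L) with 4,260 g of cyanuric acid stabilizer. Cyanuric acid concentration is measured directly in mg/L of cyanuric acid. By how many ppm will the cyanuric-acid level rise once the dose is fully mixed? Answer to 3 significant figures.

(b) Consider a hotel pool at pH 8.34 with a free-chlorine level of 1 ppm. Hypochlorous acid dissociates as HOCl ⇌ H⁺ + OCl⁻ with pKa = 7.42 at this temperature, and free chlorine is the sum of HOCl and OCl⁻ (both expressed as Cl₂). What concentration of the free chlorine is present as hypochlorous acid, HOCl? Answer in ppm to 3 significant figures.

(a) Rise: 4,260 g / 248,000 L × 1000 = 17.18 mg/L.

(b) [OCl⁻]/[HOCl] = 10^(pH − pKa) = 10^(8.34 − 7.42) = 10^0.92 = 8.318.
(b) Fraction as HOCl = 1 / (1 + 8.318) = 0.1073.
(b) HOCl = 0.1073 × 1 ppm = 0.1073 ppm.

(a) 17.2 ppm; (b) 0.107 ppm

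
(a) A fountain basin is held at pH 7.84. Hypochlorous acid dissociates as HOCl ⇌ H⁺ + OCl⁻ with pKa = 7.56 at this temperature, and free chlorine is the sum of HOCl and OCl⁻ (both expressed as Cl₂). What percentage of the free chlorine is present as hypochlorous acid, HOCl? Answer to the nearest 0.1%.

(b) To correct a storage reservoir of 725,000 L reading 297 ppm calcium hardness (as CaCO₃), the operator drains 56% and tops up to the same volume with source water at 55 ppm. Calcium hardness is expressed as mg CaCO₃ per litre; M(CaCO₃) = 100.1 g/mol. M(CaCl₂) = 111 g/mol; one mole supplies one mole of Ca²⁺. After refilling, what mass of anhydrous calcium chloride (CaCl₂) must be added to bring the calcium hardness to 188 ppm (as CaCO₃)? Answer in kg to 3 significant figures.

(a) 34.4%; (b) 21.3 kg

(a) [OCl⁻]/[HOCl] = 10^(pH − pKa) = 10^(7.84 − 7.56) = 10^0.28 = 1.905.
(a) Fraction as HOCl = 1 / (1 + 1.905) = 0.3442.

(b) After draining 56% and refilling: 297 × 0.44 + 55 × 0.56 = 161.48 ppm.
(b) Deficit to target: 188 − 161.48 = 26.52 mg/L.
(b) As CaCO₃: 26.52 mg/L × 725,000 L = 19,230 g; ÷ 100.1 = 192.1 mol Ca²⁺.
(b) Mass: 192.1 × 111 = 21,320 g.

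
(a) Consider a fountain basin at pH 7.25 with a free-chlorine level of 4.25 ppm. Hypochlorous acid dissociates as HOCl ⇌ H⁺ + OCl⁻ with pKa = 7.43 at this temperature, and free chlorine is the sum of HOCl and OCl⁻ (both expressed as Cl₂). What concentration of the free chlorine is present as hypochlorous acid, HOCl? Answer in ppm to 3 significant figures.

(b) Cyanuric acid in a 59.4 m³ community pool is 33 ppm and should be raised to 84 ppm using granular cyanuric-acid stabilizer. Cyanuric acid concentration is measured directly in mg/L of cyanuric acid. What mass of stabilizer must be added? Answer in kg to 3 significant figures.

(a) 2.56 ppm; (b) 3.03 kg

(a) [OCl⁻]/[HOCl] = 10^(pH − pKa) = 10^(7.25 − 7.43) = 10^-0.18 = 0.6607.
(a) Fraction as HOCl = 1 / (1 + 0.6607) = 0.6022.
(a) HOCl = 0.6022 × 4.25 ppm = 2.559 ppm.

(b) Volume: 59.4 m³ = 59,400 L.
(b) CYA to add: (84 − 33) = 51 mg/L × 59,400 L = 3029 g cyanuric acid.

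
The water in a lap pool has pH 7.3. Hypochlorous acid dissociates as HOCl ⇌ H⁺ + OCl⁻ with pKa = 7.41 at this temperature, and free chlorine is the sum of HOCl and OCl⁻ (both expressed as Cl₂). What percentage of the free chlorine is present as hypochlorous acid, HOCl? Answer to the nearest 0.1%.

56.3%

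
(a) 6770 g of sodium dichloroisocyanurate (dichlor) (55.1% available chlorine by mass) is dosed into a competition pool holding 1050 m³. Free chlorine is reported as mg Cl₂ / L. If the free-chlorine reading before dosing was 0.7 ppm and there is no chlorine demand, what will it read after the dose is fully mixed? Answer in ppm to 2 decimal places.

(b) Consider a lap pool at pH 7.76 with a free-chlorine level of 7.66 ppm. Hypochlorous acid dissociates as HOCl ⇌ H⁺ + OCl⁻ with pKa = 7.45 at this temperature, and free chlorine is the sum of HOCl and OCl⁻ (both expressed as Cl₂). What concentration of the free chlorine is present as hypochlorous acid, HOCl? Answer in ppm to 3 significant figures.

(a) 4.25 ppm; (b) 2.52 ppm

(a) Volume: 1050 m³ = 1,050,000 L.
(a) Available chlorine delivered: 6770 g × 0.551 = 3730 g as Cl₂.
(a) Concentration rise: 3730 g / 1,050,000 L = 3.553 mg/L = 3.55 ppm.
(a) Final FC: 0.7 + 3.55 = 4.25 ppm.

(b) [OCl⁻]/[HOCl] = 10^(pH − pKa) = 10^(7.76 − 7.45) = 10^0.31 = 2.042.
(b) Fraction as HOCl = 1 / (1 + 2.042) = 0.3288.
(b) HOCl = 0.3288 × 7.66 ppm = 2.518 ppm.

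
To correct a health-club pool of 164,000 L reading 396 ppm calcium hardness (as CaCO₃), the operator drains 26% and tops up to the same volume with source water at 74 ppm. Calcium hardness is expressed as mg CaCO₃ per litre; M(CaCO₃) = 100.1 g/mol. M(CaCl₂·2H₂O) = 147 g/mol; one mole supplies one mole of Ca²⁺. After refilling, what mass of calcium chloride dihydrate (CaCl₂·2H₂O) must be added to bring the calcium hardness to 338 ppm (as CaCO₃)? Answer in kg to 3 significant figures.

After draining 26% and refilling: 396 × 0.74 + 74 × 0.26 = 312.28 ppm.
Deficit to target: 338 − 312.28 = 25.72 mg/L.
As CaCO₃: 25.72 mg/L × 164,000 L = 4218 g; ÷ 100.1 = 42.14 mol Ca²⁺.
Mass: 42.14 × 147 = 6194 g.

6.19 kg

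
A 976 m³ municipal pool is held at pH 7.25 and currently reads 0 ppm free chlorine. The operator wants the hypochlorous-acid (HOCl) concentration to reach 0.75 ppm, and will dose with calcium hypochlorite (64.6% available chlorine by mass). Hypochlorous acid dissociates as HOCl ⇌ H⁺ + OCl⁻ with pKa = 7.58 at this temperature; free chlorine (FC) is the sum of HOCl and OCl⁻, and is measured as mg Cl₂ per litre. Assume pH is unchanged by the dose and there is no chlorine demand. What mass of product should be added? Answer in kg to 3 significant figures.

Volume: 976 m³ = 976,000 L.
[OCl⁻]/[HOCl] = 10^(pH − pKa) = 10^(7.25 − 7.58) = 0.4677; fraction as HOCl = 1/(1 + 0.4677) = 0.6813.
Free chlorine required for 0.75 ppm HOCl: 0.75 / 0.6813 = 1.101 ppm.
FC to add: 1.101 − 0 = 1.101 mg/L as Cl₂.
Cl₂ equivalent: 1.101 mg/L × 976,000 L = 1074 g.
Product at 64.6% available Cl: 1074 / 0.646 = 1663 g.

1.66 kg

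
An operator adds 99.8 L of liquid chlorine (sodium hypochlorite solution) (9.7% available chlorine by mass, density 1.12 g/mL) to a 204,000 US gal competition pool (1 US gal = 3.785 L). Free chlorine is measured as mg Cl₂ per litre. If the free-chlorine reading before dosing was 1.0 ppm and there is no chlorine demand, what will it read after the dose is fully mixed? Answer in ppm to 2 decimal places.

Volume: 204,000 US gal × 3.785 L/gal = 772,140 L.
Mass of solution: 99.8 L × 1000 mL/L × 1.12 g/mL = 111,800 g.
Available chlorine delivered: 111,800 g × 0.097 = 10,840 g as Cl₂.
Concentration rise: 10,840 g / 772,140 L = 14.04 mg/L = 14.04 ppm.
Final FC: 1.0 + 14.04 = 15.04 ppm.

15.04 ppm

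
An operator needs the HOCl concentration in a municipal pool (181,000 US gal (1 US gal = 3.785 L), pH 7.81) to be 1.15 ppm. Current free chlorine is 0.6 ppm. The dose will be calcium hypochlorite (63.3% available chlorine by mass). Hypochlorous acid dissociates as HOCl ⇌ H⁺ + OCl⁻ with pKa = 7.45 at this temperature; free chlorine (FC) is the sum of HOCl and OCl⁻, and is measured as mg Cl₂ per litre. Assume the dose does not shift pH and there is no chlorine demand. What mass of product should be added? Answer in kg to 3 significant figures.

3.45 kg

Volume: 181,000 US gal × 3.785 L/gal = 685,085 L.
[OCl⁻]/[HOCl] = 10^(pH − pKa) = 10^(7.81 − 7.45) = 2.291; fraction as HOCl = 1/(1 + 2.291) = 0.3039.
Free chlorine required for 1.15 ppm HOCl: 1.15 / 0.3039 = 3.784 ppm.
FC to add: 3.784 − 0.6 = 3.184 mg/L as Cl₂.
Cl₂ equivalent: 3.184 mg/L × 685,085 L = 2182 g.
Product at 63.3% available Cl: 2182 / 0.633 = 3447 g.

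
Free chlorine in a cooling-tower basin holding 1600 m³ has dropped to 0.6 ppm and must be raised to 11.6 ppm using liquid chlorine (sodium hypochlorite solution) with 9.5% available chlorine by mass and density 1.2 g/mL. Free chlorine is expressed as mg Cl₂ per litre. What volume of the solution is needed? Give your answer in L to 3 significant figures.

Volume: 1600 m³ = 1,600,000 L.
Chlorine deficit: 11.6 − 0.6 = 11 ppm = 11 mg/L as Cl₂.
Cl₂ equivalent needed: 11 mg/L × 1,600,000 L = 17,600,000 mg = 17,600 g.
Product at 9.5% available chlorine: 17,600 / 0.095 = 185,300 g.
Volume at density 1.2 g/mL: 185,300 g ÷ 1.2 g/mL = 154,400 mL.

154 L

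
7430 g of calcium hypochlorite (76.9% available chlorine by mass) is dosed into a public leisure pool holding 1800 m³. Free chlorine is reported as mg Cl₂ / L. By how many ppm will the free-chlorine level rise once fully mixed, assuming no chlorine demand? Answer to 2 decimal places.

3.17 ppm

Volume: 1800 m³ = 1,800,000 L.
Available chlorine delivered: 7430 g × 0.769 = 5714 g as Cl₂.
Concentration rise: 5714 g / 1,800,000 L = 3.174 mg/L = 3.17 ppm.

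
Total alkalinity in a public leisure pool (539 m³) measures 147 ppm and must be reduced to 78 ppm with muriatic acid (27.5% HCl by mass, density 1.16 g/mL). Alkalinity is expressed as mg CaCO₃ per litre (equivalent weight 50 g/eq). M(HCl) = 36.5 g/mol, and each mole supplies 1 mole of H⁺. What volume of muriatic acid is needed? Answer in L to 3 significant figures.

Volume: 539 m³ = 539,000 L.
Alkalinity to neutralize: (147 − 78) = 69 mg/L as CaCO₃ × 539,000 L = 37,190 g as CaCO₃.
Equivalents of H⁺ required: 37,190 ÷ 50 g/eq = 743.8 eq = 743.8 mol HCl.
Mass of HCl: 743.8 × 36.5 = 27,150 g.
Mass of 27.5% solution: 27,150 / 0.275 = 98,730 g.
Volume: 98,730 g ÷ 1.16 g/mL = 85,110 mL.

85.1 L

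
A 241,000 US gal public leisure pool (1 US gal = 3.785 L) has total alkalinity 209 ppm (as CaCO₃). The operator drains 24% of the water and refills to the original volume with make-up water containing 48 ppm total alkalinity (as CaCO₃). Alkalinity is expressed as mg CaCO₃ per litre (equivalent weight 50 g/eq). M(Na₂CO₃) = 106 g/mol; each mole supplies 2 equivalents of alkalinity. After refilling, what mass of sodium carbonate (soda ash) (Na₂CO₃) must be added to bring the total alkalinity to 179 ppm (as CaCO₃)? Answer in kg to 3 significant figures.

Volume: 241,000 US gal × 3.785 L/gal = 912,185 L.
After draining 24% and refilling: 209 × 0.76 + 48 × 0.24 = 170.36 ppm.
Deficit to target: 179 − 170.36 = 8.64 mg/L.
As CaCO₃: 8.64 mg/L × 912,185 L = 7881 g; ÷ 50 g/eq ÷ 2 = 78.81 mol Na₂CO₃.
Mass: 78.81 × 106 = 8354 g.

8.35 kg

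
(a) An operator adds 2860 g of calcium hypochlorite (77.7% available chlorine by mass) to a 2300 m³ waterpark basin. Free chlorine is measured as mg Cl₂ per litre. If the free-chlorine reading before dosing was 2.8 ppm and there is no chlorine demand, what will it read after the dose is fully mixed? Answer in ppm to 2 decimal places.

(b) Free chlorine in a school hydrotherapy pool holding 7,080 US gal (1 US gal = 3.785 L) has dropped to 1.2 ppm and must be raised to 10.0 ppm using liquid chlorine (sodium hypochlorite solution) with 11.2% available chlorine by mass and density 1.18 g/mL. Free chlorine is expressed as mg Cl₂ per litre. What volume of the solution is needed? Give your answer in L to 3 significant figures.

(a) Volume: 2300 m³ = 2,300,000 L.
(a) Available chlorine delivered: 2860 g × 0.777 = 2222 g as Cl₂.
(a) Concentration rise: 2222 g / 2,300,000 L = 0.9662 mg/L = 0.97 ppm.
(a) Final FC: 2.8 + 0.97 = 3.77 ppm.

(b) Volume: 7,080 US gal × 3.785 L/gal = 26,798 L.
(b) Chlorine deficit: 10.0 − 1.2 = 8.8 ppm = 8.8 mg/L as Cl₂.
(b) Cl₂ equivalent needed: 8.8 mg/L × 26,798 L = 235,800 mg = 235.8 g.
(b) Product at 11.2% available chlorine: 235.8 / 0.112 = 2106 g.
(b) Volume at density 1.18 g/mL: 2106 g ÷ 1.18 g/mL = 1784 mL.

(a) 3.77 ppm; (b) 1.78 L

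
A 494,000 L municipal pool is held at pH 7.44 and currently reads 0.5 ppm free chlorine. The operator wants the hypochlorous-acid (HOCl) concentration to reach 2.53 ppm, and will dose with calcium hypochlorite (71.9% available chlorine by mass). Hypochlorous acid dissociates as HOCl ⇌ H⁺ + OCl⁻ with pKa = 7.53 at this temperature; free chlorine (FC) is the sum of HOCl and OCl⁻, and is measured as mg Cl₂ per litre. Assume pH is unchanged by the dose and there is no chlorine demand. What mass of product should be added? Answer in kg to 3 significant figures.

[OCl⁻]/[HOCl] = 10^(pH − pKa) = 10^(7.44 − 7.53) = 0.8128; fraction as HOCl = 1/(1 + 0.8128) = 0.5516.
Free chlorine required for 2.53 ppm HOCl: 2.53 / 0.5516 = 4.586 ppm.
FC to add: 4.586 − 0.5 = 4.086 mg/L as Cl₂.
Cl₂ equivalent: 4.086 mg/L × 494,000 L = 2019 g.
Product at 71.9% available Cl: 2019 / 0.719 = 2808 g.

2.81 kg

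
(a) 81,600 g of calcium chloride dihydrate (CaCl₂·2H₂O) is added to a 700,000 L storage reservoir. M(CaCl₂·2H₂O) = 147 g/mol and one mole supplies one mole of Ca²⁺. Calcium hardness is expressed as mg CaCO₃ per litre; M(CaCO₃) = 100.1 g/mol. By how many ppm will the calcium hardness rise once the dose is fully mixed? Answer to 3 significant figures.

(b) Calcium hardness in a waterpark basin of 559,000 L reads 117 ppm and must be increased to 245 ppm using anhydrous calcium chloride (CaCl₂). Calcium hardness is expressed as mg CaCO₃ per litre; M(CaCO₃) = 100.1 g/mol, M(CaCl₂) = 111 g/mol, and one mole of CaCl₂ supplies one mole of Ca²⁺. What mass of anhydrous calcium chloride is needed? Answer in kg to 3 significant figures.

(a) 79.4 ppm; (b) 79.3 kg

(a) Moles of Ca²⁺: 81,600 g ÷ 147 g/mol = 555.1 mol.
(a) As CaCO₃: 555.1 mol × 100.1 g/mol = 55,570 g.
(a) Rise: 55,570 g / 700,000 L × 1000 = 79.38 mg/L.

(b) Hardness to add: (245 − 117) = 128 mg/L as CaCO₃ × 559,000 L = 71,550 g as CaCO₃.
(b) Moles of Ca²⁺ (1 mol Ca²⁺ ≡ 1 mol CaCO₃): 71,550 / 100.1 g/mol = 714.8 mol.
(b) Mass of CaCl₂: 714.8 × 111 = 79,340 g.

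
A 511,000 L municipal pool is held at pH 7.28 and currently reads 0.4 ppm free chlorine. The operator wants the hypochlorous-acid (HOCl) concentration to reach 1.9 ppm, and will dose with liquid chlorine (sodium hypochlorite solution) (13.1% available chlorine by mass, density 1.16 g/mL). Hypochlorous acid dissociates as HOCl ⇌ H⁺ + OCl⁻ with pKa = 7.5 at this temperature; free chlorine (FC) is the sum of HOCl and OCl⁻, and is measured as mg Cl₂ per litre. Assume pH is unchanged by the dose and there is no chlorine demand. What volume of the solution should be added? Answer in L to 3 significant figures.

8.89 L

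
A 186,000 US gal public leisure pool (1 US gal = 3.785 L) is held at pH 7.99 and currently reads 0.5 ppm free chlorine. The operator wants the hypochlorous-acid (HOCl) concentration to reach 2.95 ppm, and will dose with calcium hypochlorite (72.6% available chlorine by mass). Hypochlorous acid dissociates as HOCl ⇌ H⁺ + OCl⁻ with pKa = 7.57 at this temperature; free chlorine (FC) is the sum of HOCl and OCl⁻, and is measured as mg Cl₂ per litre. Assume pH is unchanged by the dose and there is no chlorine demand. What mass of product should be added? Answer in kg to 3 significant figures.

9.90 kg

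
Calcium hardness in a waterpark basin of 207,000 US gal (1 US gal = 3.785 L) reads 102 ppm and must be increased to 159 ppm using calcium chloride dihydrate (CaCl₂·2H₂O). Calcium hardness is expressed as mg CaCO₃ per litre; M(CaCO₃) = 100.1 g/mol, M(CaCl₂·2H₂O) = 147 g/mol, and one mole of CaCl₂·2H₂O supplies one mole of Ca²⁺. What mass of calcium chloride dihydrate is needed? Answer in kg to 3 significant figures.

65.6 kg

Volume: 207,000 US gal × 3.785 L/gal = 783,495 L.
Hardness to add: (159 − 102) = 57 mg/L as CaCO₃ × 783,495 L = 44,660 g as CaCO₃.
Moles of Ca²⁺ (1 mol Ca²⁺ ≡ 1 mol CaCO₃): 44,660 / 100.1 g/mol = 446.1 mol.
Mass of CaCl₂·2H₂O: 446.1 × 147 = 65,580 g.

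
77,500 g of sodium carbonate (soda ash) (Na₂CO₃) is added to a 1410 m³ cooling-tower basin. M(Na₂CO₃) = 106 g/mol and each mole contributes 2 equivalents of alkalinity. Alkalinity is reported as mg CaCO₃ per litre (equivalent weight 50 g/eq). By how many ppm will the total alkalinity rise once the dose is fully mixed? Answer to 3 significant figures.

51.9 ppm

Volume: 1410 m³ = 1,410,000 L.
Moles of Na₂CO₃: 77,500 g ÷ 106 g/mol = 731.1 mol → 1462 eq of alkalinity.
As CaCO₃: 1462 eq × 50 g/eq = 73,110 g.
Rise: 73,110 g / 1,410,000 L × 1000 = 51.85 mg/L.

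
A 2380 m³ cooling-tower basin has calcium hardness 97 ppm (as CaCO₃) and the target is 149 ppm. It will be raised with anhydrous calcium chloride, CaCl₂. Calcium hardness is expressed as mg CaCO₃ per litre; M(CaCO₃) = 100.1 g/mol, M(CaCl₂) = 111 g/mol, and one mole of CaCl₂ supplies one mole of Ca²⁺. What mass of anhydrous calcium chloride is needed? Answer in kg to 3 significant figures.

137 kg

Volume: 2380 m³ = 2,380,000 L.
Hardness to add: (149 − 97) = 52 mg/L as CaCO₃ × 2,380,000 L = 123,800 g as CaCO₃.
Moles of Ca²⁺ (1 mol Ca²⁺ ≡ 1 mol CaCO₃): 123,800 / 100.1 g/mol = 1236 mol.
Mass of CaCl₂: 1236 × 111 = 137,200 g.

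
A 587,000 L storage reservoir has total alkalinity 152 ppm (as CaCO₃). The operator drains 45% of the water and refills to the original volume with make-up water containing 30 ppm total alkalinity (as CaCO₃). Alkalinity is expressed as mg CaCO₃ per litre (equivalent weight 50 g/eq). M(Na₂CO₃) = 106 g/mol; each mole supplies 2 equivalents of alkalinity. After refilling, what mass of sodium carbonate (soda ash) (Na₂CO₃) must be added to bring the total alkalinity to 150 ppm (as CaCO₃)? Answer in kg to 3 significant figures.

After draining 45% and refilling: 152 × 0.55 + 30 × 0.45 = 97.1 ppm.
Deficit to target: 150 − 97.1 = 52.9 mg/L.
As CaCO₃: 52.9 mg/L × 587,000 L = 31,050 g; ÷ 50 g/eq ÷ 2 = 310.5 mol Na₂CO₃.
Mass: 310.5 × 106 = 32,920 g.

32.9 kg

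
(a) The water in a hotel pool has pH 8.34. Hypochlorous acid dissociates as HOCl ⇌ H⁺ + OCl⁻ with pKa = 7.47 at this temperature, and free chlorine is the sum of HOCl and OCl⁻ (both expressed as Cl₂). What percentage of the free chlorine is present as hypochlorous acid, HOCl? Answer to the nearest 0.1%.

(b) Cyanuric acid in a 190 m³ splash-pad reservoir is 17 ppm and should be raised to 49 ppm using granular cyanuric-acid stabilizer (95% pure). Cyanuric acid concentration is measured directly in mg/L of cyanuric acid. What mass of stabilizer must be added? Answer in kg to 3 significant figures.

(a) [OCl⁻]/[HOCl] = 10^(pH − pKa) = 10^(8.34 − 7.47) = 10^0.87 = 7.413.
(a) Fraction as HOCl = 1 / (1 + 7.413) = 0.1189.

(b) Volume: 190 m³ = 190,000 L.
(b) CYA to add: (49 − 17) = 32 mg/L × 190,000 L = 6080 g cyanuric acid.
(b) At 95% purity: 6080 / 0.95 = 6400 g product.

(a) 11.9%; (b) 6.40 kg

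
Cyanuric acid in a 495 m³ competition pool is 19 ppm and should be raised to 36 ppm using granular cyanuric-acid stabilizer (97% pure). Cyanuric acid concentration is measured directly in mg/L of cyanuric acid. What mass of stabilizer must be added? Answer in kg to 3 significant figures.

Volume: 495 m³ = 495,000 L.
CYA to add: (36 − 19) = 17 mg/L × 495,000 L = 8415 g cyanuric acid.
At 97% purity: 8415 / 0.97 = 8675 g product.

8.68 kg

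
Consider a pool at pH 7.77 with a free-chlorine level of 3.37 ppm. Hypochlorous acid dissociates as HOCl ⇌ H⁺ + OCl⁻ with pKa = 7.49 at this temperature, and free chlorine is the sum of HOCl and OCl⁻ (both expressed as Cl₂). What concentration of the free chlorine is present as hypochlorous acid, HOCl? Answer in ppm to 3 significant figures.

[OCl⁻]/[HOCl] = 10^(pH − pKa) = 10^(7.77 − 7.49) = 10^0.28 = 1.905.
Fraction as HOCl = 1 / (1 + 1.905) = 0.3442.
HOCl = 0.3442 × 3.37 ppm = 1.16 ppm.

1.16 ppm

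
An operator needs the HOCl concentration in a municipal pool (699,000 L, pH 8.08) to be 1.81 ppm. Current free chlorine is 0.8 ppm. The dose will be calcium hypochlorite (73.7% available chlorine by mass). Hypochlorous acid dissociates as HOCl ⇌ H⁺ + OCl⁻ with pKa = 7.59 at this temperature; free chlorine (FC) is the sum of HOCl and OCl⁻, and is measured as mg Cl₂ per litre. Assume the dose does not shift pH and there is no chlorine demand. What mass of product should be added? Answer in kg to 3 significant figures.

[OCl⁻]/[HOCl] = 10^(pH − pKa) = 10^(8.08 − 7.59) = 3.09; fraction as HOCl = 1/(1 + 3.09) = 0.2445.
Free chlorine required for 1.81 ppm HOCl: 1.81 / 0.2445 = 7.403 ppm.
FC to add: 7.403 − 0.8 = 6.603 mg/L as Cl₂.
Cl₂ equivalent: 6.603 mg/L × 699,000 L = 4616 g.
Product at 73.7% available Cl: 4616 / 0.737 = 6263 g.

6.26 kg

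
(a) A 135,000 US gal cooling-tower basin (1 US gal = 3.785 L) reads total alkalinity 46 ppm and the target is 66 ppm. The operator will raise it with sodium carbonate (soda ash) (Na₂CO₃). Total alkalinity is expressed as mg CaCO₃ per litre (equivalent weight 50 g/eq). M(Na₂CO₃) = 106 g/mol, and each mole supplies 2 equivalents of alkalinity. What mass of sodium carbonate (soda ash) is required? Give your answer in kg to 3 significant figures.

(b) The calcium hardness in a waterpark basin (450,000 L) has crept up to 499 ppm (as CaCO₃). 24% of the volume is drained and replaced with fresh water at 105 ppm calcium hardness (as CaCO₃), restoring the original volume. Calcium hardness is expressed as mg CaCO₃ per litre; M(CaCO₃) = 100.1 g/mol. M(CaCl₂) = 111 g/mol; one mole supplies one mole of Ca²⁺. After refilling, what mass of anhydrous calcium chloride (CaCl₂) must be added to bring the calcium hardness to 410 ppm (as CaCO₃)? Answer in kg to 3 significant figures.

(a) 10.8 kg; (b) 2.77 kg

(a) Volume: 135,000 US gal × 3.785 L/gal = 510,975 L.
(a) Alkalinity to add: (66 − 46) = 20 mg/L as CaCO₃ × 510,975 L = 10,220 g as CaCO₃.
(a) Equivalents: 10,220 g ÷ 50 g/eq = 204.4 eq.
(a) Each mole of Na₂CO₃ supplies 2 eq, so 204.4 / 2 = 102.2 mol.
(a) Mass: 102.2 mol × 106 g/mol = 10,830 g.

(b) After draining 24% and refilling: 499 × 0.76 + 105 × 0.24 = 404.44 ppm.
(b) Deficit to target: 410 − 404.44 = 5.56 mg/L.
(b) As CaCO₃: 5.56 mg/L × 450,000 L = 2502 g; ÷ 100.1 = 25 mol Ca²⁺.
(b) Mass: 25 × 111 = 2774 g.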